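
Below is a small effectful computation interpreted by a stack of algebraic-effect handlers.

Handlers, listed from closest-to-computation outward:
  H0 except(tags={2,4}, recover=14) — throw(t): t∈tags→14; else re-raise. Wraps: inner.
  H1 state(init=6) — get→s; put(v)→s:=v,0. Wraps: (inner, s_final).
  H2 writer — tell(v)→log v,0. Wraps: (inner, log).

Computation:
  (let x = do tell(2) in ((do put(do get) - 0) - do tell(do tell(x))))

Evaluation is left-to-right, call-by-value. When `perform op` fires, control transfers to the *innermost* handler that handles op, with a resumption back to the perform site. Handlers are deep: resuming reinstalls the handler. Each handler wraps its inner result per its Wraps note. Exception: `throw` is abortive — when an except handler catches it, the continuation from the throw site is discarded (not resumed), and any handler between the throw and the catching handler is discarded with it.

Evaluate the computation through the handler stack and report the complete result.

Evaluation trace:
tell(2) @ H2 ⇒ log+=2
get @ H1 ⇒ 6
put(6) @ H1 ⇒ s:=6
tell(0) @ H2 ⇒ log+=0
tell(0) @ H2 ⇒ log+=0
H0 returns 0
H1 returns (0, 6)
H2 returns ((0, 6), (2, 0, 0))
= ((0, 6), (2, 0, 0))

Answer: ((0, 6), (2, 0, 0))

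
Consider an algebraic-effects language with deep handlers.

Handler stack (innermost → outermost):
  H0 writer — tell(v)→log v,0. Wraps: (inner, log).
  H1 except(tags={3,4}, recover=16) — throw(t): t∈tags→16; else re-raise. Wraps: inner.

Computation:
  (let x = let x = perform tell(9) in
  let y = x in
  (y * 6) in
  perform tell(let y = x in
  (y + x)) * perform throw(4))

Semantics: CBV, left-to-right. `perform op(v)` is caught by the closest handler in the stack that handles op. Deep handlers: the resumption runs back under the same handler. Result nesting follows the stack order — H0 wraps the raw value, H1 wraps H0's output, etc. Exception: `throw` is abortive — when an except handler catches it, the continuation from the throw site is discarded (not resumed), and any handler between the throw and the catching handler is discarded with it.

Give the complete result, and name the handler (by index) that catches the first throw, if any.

Answer: 16 ; first throw caught by: H1

Working:
tell(9) @ H0 ⇒ log+=9
tell(0) @ H0 ⇒ log+=0
throw(4) @ H1 caught ⇒ 16
= 16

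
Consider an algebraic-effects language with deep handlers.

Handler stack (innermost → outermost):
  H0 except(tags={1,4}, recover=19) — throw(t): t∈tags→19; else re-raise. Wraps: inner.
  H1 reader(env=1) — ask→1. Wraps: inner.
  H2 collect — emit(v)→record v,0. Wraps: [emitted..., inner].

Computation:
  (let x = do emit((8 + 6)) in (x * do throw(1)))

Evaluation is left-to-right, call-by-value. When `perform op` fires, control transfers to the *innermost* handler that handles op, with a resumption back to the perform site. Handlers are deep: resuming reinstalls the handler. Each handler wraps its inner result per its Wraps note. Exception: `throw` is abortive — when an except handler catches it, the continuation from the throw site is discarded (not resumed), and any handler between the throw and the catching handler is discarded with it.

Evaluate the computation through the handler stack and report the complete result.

Answer: [14, 19]

Step-by-step:
emit(14) @ H2 ⇒ out+=14
throw(1) @ H0 caught ⇒ 19
H1 returns 19
H2 returns [14, 19]
= [14, 19]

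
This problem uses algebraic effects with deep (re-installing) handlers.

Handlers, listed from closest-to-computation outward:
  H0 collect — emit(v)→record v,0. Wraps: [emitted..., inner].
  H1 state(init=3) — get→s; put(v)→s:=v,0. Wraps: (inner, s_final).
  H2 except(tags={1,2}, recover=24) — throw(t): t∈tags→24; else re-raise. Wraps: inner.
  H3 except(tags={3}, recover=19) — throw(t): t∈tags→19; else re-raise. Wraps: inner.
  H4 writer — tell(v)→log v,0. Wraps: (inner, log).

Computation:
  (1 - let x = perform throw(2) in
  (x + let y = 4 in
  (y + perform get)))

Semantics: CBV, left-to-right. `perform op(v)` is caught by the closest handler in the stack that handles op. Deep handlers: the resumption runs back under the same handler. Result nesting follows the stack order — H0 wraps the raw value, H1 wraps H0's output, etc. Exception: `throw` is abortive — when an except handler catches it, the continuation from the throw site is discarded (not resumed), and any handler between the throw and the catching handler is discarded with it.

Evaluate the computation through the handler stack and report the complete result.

Evaluation trace:
throw(2) @ H2 caught ⇒ 24
H3 returns 24
H4 returns (24, ())
= (24, ())

Answer: (24, ())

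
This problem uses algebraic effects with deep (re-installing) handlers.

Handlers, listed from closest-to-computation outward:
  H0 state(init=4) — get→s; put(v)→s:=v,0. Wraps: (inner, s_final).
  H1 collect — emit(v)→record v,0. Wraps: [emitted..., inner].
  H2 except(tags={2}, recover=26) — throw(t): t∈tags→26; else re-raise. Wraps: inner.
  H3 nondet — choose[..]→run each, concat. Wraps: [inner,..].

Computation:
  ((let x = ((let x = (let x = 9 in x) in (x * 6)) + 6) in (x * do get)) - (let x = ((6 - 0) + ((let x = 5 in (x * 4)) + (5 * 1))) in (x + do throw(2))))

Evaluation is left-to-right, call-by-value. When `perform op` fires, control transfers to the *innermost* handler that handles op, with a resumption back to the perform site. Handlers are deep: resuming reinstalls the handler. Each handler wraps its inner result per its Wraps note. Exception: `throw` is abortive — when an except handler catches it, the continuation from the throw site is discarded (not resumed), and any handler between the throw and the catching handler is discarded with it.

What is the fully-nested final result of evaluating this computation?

Answer: [26]

Step-by-step:
get @ H0 ⇒ 4
throw(2) @ H2 caught ⇒ 26
H3 returns [26]
= [26]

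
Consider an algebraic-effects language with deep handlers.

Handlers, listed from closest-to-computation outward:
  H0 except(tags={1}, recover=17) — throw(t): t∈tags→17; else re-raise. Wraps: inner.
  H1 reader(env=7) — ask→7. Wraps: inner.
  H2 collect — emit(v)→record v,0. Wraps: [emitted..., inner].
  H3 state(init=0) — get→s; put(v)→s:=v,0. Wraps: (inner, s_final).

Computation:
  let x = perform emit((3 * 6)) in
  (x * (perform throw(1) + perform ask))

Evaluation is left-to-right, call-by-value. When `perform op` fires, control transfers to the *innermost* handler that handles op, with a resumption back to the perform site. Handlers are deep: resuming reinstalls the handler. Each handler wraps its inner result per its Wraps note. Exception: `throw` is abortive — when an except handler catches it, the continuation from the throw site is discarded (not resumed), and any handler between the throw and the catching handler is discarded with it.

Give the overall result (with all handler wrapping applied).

Answer: ([18, 17], 0)

Step-by-step:
emit(18) @ H2 ⇒ out+=18
throw(1) @ H0 caught ⇒ 17
H1 returns 17
H2 returns [18, 17]
H3 returns ([18, 17], 0)
= ([18, 17], 0)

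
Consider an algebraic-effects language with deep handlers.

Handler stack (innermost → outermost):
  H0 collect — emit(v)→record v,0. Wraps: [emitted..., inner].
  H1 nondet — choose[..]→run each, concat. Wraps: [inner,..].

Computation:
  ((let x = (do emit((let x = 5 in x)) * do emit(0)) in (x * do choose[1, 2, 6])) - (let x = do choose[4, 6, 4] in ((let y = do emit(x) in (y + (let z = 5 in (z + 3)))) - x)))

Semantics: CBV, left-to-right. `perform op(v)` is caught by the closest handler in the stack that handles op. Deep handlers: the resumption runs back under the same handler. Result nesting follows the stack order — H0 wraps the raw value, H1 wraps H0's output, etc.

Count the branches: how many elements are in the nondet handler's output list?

Answer: 9

Working:
emit(5) @ H0 ⇒ out+=5
emit(0) @ H0 ⇒ out+=0
choose[1, 2, 6] @ H1
  branch[0] choose=1:
    choose[4, 6, 4] @ H1
      branch[0] choose=4:
        emit(4) @ H0 ⇒ out+=4
        H0 returns [5, 0, 4, -4]
        H1 returns [[5, 0, 4, -4]]
      branch[1] choose=6:
        emit(6) @ H0 ⇒ out+=6
        H0 returns [5, 0, 6, -2]
        H1 returns [[5, 0, 6, -2]]
      branch[2] choose=4:
        emit(4) @ H0 ⇒ out+=4
        H0 returns [5, 0, 4, -4]
        H1 returns [[5, 0, 4, -4]]
  branch[1] choose=2:
    choose[4, 6, 4] @ H1
      branch[0] choose=4:
        emit(4) @ H0 ⇒ out+=4
        H0 returns [5, 0, 4, -4]
        H1 returns [[5, 0, 4, -4]]
      branch[1] choose=6:
        emit(6) @ H0 ⇒ out+=6
        H0 returns [5, 0, 6, -2]
        H1 returns [[5, 0, 6, -2]]
      branch[2] choose=4:
        emit(4) @ H0 ⇒ out+=4
        H0 returns [5, 0, 4, -4]
        H1 returns [[5, 0, 4, -4]]
  branch[2] choose=6:
    choose[4, 6, 4] @ H1
      branch[0] choose=4:
        emit(4) @ H0 ⇒ out+=4
        H0 returns [5, 0, 4, -4]
        H1 returns [[5, 0, 4, -4]]
      branch[1] choose=6:
        emit(6) @ H0 ⇒ out+=6
        H0 returns [5, 0, 6, -2]
        H1 returns [[5, 0, 6, -2]]
      branch[2] choose=4:
        emit(4) @ H0 ⇒ out+=4
        H0 returns [5, 0, 4, -4]
        H1 returns [[5, 0, 4, -4]]
= [[5, 0, 4, -4], [5, 0, 6, -2], [5, 0, 4, -4], [5, 0, 4, -4], [5, 0, 6, -2], [5, 0, 4, -4], [5, 0, 4, -4], [5, 0, 6, -2], [5, 0, 4, -4]]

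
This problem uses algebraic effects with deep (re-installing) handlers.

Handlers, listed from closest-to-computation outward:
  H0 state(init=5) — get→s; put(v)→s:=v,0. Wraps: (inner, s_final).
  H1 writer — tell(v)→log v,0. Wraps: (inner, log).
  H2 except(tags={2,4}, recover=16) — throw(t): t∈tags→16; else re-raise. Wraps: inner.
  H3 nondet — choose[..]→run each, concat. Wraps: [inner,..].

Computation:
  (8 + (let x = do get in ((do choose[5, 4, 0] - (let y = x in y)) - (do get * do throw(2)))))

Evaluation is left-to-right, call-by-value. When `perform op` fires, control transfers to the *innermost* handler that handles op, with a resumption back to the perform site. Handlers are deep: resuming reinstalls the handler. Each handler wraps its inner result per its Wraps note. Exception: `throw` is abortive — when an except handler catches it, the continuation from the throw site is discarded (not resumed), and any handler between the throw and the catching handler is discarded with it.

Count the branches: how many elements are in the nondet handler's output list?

Answer: 3

Working:
get @ H0 ⇒ 5
choose[5, 4, 0] @ H3
  branch[0] choose=5:
    get @ H0 ⇒ 5
    throw(2) @ H2 caught ⇒ 16
    H3 returns [16]
  branch[1] choose=4:
    get @ H0 ⇒ 5
    throw(2) @ H2 caught ⇒ 16
    H3 returns [16]
  branch[2] choose=0:
    get @ H0 ⇒ 5
    throw(2) @ H2 caught ⇒ 16
    H3 returns [16]
= [16, 16, 16]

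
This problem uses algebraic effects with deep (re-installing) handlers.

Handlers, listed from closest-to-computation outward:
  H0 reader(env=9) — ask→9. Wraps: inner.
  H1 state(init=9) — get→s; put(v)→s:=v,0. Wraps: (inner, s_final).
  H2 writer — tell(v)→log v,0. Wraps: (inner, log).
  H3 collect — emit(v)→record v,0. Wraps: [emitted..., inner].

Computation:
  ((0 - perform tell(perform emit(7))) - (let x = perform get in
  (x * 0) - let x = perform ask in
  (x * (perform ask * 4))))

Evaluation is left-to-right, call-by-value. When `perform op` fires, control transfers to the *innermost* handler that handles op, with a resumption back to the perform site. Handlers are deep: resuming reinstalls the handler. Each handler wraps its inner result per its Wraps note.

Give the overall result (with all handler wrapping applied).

Answer: [7, ((324, 9), (0))]

Evaluation trace:
emit(7) @ H3 ⇒ out+=7
tell(0) @ H2 ⇒ log+=0
get @ H1 ⇒ 9
ask @ H0 ⇒ 9
ask @ H0 ⇒ 9
H0 returns 324
H1 returns (324, 9)
H2 returns ((324, 9), (0))
H3 returns [7, ((324, 9), (0))]
= [7, ((324, 9), (0))]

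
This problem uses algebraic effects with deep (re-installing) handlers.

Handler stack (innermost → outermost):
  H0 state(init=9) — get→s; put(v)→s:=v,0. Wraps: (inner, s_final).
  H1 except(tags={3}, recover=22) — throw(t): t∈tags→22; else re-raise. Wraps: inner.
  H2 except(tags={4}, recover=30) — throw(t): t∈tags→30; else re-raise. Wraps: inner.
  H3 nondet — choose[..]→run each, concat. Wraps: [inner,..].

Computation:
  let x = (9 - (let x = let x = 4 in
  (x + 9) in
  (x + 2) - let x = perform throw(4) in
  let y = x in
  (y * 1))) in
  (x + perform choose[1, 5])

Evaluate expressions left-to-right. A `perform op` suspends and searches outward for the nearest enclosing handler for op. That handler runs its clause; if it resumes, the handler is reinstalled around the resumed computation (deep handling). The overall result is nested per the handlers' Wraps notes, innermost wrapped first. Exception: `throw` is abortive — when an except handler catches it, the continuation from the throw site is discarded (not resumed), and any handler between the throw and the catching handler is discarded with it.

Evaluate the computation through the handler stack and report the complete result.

Answer: [30]

Step-by-step:
throw(4) @ H1 re-raised
throw(4) @ H2 caught ⇒ 30
H3 returns [30]
= [30]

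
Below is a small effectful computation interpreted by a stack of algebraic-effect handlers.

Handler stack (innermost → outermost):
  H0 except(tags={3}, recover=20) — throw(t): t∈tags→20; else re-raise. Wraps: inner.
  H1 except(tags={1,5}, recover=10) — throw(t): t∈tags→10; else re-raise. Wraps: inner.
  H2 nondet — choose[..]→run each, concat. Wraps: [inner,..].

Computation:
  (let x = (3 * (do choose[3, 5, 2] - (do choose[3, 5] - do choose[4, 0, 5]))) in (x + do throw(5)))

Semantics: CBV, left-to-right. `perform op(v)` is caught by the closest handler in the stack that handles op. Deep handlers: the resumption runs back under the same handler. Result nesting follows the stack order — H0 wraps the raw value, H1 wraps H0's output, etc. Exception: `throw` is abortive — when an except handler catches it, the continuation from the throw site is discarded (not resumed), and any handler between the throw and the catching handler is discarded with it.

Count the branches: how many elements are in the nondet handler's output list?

Step-by-step:
choose[3, 5, 2] @ H2
  branch[0] choose=3:
    choose[3, 5] @ H2
      branch[0] choose=3:
        choose[4, 0, 5] @ H2
          branch[0] choose=4:
            throw(5) @ H0 re-raised
            throw(5) @ H1 caught ⇒ 10
            H2 returns [10]
          branch[1] choose=0:
            throw(5) @ H0 re-raised
            throw(5) @ H1 caught ⇒ 10
            H2 returns [10]
          branch[2] choose=5:
            throw(5) @ H0 re-raised
            throw(5) @ H1 caught ⇒ 10
            H2 returns [10]
      branch[1] choose=5:
        choose[4, 0, 5] @ H2
          branch[0] choose=4:
            throw(5) @ H0 re-raised
            throw(5) @ H1 caught ⇒ 10
            H2 returns [10]
          branch[1] choose=0:
            throw(5) @ H0 re-raised
            throw(5) @ H1 caught ⇒ 10
            H2 returns [10]
          branch[2] choose=5:
            throw(5) @ H0 re-raised
            throw(5) @ H1 caught ⇒ 10
            H2 returns [10]
  branch[1] choose=5:
    choose[3, 5] @ H2
      branch[0] choose=3:
        choose[4, 0, 5] @ H2
          branch[0] choose=4:
            throw(5) @ H0 re-raised
            throw(5) @ H1 caught ⇒ 10
            H2 returns [10]
          branch[1] choose=0:
            throw(5) @ H0 re-raised
            throw(5) @ H1 caught ⇒ 10
            H2 returns [10]
          branch[2] choose=5:
            throw(5) @ H0 re-raised
            throw(5) @ H1 caught ⇒ 10
            H2 returns [10]
      branch[1] choose=5:
        choose[4, 0, 5] @ H2
          branch[0] choose=4:
            throw(5) @ H0 re-raised
            throw(5) @ H1 caught ⇒ 10
            H2 returns [10]
          branch[1] choose=0:
            throw(5) @ H0 re-raised
            throw(5) @ H1 caught ⇒ 10
            H2 returns [10]
          branch[2] choose=5:
            throw(5) @ H0 re-raised
            throw(5) @ H1 caught ⇒ 10
            H2 returns [10]
  branch[2] choose=2:
    choose[3, 5] @ H2
      branch[0] choose=3:
        choose[4, 0, 5] @ H2
          branch[0] choose=4:
            throw(5) @ H0 re-raised
            throw(5) @ H1 caught ⇒ 10
            H2 returns [10]
          branch[1] choose=0:
            throw(5) @ H0 re-raised
            throw(5) @ H1 caught ⇒ 10
            H2 returns [10]
          branch[2] choose=5:
            throw(5) @ H0 re-raised
            throw(5) @ H1 caught ⇒ 10
            H2 returns [10]
      branch[1] choose=5:
        choose[4, 0, 5] @ H2
          branch[0] choose=4:
            throw(5) @ H0 re-raised
            throw(5) @ H1 caught ⇒ 10
            H2 returns [10]
          branch[1] choose=0:
            throw(5) @ H0 re-raised
            throw(5) @ H1 caught ⇒ 10
            H2 returns [10]
          branch[2] choose=5:
            throw(5) @ H0 re-raised
            throw(5) @ H1 caught ⇒ 10
            H2 returns [10]
= [10, 10, 10, 10, 10, 10, 10, 10, 10, 10, 10, 10, 10, 10, 10, 10, 10, 10]

Answer: 18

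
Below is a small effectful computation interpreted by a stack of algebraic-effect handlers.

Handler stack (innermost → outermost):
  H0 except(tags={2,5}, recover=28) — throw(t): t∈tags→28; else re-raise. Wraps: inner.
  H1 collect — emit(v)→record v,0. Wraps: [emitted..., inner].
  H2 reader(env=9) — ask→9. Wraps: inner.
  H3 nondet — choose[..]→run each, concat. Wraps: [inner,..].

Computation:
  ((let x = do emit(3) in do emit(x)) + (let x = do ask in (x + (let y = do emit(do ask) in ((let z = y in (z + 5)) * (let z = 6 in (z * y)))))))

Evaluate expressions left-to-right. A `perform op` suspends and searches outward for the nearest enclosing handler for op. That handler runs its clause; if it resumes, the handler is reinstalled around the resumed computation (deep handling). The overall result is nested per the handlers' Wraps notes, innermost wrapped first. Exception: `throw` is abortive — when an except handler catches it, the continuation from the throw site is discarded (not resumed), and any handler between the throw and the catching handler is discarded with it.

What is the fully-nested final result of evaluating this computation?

Answer: [[3, 0, 9, 9]]

Working:
emit(3) @ H1 ⇒ out+=3
emit(0) @ H1 ⇒ out+=0
ask @ H2 ⇒ 9
ask @ H2 ⇒ 9
emit(9) @ H1 ⇒ out+=9
H0 returns 9
H1 returns [3, 0, 9, 9]
H2 returns [3, 0, 9, 9]
H3 returns [[3, 0, 9, 9]]
= [[3, 0, 9, 9]]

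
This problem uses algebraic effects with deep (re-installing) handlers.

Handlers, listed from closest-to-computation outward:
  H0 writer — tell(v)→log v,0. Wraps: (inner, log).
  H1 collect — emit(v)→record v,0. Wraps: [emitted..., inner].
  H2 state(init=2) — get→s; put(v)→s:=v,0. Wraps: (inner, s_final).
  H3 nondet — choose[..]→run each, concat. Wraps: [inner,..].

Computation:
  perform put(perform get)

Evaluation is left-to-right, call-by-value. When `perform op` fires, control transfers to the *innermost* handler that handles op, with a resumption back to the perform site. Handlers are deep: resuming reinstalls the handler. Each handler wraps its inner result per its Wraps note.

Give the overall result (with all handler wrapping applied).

Working:
get @ H2 ⇒ 2
put(2) @ H2 ⇒ s:=2
H0 returns (0, ())
H1 returns [(0, ())]
H2 returns ([(0, ())], 2)
H3 returns [([(0, ())], 2)]
= [([(0, ())], 2)]

Answer: [([(0, ())], 2)]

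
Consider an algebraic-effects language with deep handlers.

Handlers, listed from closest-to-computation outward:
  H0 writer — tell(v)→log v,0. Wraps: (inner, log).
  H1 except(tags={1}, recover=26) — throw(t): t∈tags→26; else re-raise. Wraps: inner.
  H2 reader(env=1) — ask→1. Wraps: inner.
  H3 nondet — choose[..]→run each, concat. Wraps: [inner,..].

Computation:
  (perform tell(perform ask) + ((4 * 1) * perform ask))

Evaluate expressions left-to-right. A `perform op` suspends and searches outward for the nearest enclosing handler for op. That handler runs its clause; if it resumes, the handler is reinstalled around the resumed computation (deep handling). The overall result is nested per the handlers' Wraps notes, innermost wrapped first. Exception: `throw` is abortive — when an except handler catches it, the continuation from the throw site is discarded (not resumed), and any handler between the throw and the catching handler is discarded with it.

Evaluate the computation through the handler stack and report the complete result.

Answer: [(4, (1))]

Evaluation trace:
ask @ H2 ⇒ 1
tell(1) @ H0 ⇒ log+=1
ask @ H2 ⇒ 1
H0 returns (4, (1))
H1 returns (4, (1))
H2 returns (4, (1))
H3 returns [(4, (1))]
= [(4, (1))]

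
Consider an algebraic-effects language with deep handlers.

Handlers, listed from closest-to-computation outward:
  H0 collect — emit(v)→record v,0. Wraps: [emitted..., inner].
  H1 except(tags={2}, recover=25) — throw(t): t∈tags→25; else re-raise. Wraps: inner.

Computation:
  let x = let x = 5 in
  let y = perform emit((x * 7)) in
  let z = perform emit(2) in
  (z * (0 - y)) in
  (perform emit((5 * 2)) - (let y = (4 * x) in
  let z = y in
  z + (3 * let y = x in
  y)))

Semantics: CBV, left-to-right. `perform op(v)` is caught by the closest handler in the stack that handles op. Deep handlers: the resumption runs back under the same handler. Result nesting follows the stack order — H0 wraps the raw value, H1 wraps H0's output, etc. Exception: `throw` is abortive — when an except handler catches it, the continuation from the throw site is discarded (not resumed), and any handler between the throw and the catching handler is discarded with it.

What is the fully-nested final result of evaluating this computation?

Evaluation trace:
emit(35) @ H0 ⇒ out+=35
emit(2) @ H0 ⇒ out+=2
emit(10) @ H0 ⇒ out+=10
H0 returns [35, 2, 10, 0]
H1 returns [35, 2, 10, 0]
= [35, 2, 10, 0]

Answer: [35, 2, 10, 0]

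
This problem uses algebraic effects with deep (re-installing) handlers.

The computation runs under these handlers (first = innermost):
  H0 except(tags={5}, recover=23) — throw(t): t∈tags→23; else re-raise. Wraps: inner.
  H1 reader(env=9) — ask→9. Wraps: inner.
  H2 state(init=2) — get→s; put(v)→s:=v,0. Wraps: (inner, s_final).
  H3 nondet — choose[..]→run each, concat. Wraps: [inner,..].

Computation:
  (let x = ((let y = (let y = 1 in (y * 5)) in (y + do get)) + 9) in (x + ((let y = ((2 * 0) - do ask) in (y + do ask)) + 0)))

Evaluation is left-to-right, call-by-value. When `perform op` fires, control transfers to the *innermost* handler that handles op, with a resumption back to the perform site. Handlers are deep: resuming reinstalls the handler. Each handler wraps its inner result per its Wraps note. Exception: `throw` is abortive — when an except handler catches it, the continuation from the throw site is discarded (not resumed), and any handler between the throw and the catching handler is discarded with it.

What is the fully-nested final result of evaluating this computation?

Step-by-step:
get @ H2 ⇒ 2
ask @ H1 ⇒ 9
ask @ H1 ⇒ 9
H0 returns 16
H1 returns 16
H2 returns (16, 2)
H3 returns [(16, 2)]
= [(16, 2)]

Answer: [(16, 2)]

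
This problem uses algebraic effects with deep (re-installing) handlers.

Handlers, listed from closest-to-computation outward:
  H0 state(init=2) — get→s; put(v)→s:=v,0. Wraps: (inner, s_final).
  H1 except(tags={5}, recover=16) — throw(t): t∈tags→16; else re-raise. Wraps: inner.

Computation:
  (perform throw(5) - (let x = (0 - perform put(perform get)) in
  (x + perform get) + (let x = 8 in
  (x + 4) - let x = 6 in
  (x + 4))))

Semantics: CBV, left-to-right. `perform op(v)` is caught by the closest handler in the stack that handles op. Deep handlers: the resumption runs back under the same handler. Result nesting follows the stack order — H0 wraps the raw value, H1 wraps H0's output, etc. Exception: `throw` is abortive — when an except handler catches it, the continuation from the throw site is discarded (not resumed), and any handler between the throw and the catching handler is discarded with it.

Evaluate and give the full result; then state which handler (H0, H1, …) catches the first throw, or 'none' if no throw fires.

Answer: 16 ; first throw caught by: H1

Working:
throw(5) @ H1 caught ⇒ 16
= 16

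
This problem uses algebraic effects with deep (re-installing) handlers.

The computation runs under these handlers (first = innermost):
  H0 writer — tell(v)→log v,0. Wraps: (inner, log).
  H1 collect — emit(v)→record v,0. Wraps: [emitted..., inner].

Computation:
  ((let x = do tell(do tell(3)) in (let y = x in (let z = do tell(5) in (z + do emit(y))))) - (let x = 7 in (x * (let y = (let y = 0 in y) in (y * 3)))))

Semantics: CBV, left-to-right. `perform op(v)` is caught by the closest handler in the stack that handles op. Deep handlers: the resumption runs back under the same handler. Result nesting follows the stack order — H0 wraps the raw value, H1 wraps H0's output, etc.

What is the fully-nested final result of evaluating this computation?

Answer: [0, (0, (3, 0, 5))]

Evaluation trace:
tell(3) @ H0 ⇒ log+=3
tell(0) @ H0 ⇒ log+=0
tell(5) @ H0 ⇒ log+=5
emit(0) @ H1 ⇒ out+=0
H0 returns (0, (3, 0, 5))
H1 returns [0, (0, (3, 0, 5))]
= [0, (0, (3, 0, 5))]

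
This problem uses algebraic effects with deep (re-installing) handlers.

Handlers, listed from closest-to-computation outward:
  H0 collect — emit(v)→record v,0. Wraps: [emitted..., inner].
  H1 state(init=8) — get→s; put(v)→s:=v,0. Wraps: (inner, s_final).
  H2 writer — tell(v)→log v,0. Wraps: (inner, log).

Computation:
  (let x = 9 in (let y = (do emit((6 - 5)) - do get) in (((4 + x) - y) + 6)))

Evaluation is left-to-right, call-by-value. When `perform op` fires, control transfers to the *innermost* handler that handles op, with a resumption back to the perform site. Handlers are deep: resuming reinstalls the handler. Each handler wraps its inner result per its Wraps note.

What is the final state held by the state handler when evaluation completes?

Working:
emit(1) @ H0 ⇒ out+=1
get @ H1 ⇒ 8
H0 returns [1, 27]
H1 returns ([1, 27], 8)
H2 returns (([1, 27], 8), ())
= (([1, 27], 8), ())

Answer: 8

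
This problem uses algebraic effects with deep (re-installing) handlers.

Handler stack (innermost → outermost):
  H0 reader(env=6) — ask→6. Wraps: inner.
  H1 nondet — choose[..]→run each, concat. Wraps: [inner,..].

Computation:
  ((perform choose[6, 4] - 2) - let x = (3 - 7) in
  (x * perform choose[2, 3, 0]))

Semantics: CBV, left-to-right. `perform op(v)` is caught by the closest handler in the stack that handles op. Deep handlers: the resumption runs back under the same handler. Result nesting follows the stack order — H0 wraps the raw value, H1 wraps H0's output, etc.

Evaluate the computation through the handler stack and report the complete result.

Evaluation trace:
choose[6, 4] @ H1
  branch[0] choose=6:
    choose[2, 3, 0] @ H1
      branch[0] choose=2:
        H0 returns 12
        H1 returns [12]
      branch[1] choose=3:
        H0 returns 16
        H1 returns [16]
      branch[2] choose=0:
        H0 returns 4
        H1 returns [4]
  branch[1] choose=4:
    choose[2, 3, 0] @ H1
      branch[0] choose=2:
        H0 returns 10
        H1 returns [10]
      branch[1] choose=3:
        H0 returns 14
        H1 returns [14]
      branch[2] choose=0:
        H0 returns 2
        H1 returns [2]
= [12, 16, 4, 10, 14, 2]

Answer: [12, 16, 4, 10, 14, 2]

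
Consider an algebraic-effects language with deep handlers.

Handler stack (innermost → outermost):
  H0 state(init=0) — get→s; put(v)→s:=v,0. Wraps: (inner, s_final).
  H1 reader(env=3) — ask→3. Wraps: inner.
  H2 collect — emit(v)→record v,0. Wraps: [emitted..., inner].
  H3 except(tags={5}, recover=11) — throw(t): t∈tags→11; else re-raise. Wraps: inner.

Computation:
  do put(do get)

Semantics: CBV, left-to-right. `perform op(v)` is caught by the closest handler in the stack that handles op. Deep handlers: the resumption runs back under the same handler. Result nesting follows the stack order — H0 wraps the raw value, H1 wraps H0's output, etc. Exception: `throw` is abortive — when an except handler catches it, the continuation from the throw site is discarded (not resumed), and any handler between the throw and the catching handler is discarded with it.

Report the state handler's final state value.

Answer: 0

Working:
get @ H0 ⇒ 0
put(0) @ H0 ⇒ s:=0
H0 returns (0, 0)
H1 returns (0, 0)
H2 returns [(0, 0)]
H3 returns [(0, 0)]
= [(0, 0)]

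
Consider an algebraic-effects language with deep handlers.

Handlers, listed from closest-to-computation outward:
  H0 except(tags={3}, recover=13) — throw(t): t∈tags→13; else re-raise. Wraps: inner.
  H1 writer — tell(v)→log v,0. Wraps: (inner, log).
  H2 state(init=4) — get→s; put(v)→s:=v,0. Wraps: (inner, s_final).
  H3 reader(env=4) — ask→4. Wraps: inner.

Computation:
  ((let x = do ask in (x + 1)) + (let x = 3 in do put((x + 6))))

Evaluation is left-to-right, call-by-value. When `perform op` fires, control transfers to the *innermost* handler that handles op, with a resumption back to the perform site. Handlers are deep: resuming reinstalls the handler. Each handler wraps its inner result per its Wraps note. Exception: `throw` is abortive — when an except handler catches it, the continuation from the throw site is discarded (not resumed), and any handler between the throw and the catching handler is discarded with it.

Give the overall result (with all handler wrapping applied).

Working:
ask @ H3 ⇒ 4
put(9) @ H2 ⇒ s:=9
H0 returns 5
H1 returns (5, ())
H2 returns ((5, ()), 9)
H3 returns ((5, ()), 9)
= ((5, ()), 9)

Answer: ((5, ()), 9)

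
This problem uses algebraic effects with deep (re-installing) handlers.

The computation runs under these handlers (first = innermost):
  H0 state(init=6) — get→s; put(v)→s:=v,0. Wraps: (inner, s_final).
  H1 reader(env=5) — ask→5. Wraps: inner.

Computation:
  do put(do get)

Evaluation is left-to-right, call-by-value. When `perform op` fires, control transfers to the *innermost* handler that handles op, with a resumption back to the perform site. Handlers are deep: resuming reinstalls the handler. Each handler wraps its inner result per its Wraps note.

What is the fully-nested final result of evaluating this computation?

Evaluation trace:
get @ H0 ⇒ 6
put(6) @ H0 ⇒ s:=6
H0 returns (0, 6)
H1 returns (0, 6)
= (0, 6)

Answer: (0, 6)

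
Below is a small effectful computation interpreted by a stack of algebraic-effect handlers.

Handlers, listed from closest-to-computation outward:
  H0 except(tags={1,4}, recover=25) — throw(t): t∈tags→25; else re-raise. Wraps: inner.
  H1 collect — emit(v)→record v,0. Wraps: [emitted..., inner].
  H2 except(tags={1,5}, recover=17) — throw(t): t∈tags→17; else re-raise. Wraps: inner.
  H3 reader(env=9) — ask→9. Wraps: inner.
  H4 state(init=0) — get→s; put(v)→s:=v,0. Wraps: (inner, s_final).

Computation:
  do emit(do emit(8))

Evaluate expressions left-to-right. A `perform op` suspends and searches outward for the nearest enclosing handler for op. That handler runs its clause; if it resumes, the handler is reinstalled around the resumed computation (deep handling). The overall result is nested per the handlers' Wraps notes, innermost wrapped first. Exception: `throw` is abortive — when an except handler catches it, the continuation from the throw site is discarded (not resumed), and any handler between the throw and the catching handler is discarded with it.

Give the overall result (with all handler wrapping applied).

Working:
emit(8) @ H1 ⇒ out+=8
emit(0) @ H1 ⇒ out+=0
H0 returns 0
H1 returns [8, 0, 0]
H2 returns [8, 0, 0]
H3 returns [8, 0, 0]
H4 returns ([8, 0, 0], 0)
= ([8, 0, 0], 0)

Answer: ([8, 0, 0], 0)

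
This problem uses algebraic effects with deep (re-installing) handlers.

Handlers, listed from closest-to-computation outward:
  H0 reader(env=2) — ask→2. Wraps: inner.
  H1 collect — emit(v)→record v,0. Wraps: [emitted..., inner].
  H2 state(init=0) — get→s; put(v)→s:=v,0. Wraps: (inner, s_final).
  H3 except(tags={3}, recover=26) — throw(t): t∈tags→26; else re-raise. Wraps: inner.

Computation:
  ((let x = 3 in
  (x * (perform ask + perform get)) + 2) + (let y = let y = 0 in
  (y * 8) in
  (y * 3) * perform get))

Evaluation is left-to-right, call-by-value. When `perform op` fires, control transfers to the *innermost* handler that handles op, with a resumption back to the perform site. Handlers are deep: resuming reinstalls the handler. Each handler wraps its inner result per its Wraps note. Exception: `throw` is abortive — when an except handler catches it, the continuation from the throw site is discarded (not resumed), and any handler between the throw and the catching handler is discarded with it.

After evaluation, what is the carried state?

Answer: 0

Working:
ask @ H0 ⇒ 2
get @ H2 ⇒ 0
get @ H2 ⇒ 0
H0 returns 8
H1 returns [8]
H2 returns ([8], 0)
H3 returns ([8], 0)
= ([8], 0)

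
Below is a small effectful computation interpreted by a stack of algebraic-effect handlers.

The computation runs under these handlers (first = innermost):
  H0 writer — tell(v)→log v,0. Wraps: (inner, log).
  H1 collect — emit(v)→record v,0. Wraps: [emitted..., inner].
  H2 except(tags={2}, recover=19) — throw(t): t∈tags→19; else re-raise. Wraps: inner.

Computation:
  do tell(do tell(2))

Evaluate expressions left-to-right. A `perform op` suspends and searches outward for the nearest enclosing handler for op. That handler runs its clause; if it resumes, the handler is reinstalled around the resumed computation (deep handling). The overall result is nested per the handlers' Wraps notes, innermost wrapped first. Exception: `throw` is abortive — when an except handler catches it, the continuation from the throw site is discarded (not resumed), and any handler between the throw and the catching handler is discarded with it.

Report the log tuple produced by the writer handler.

Evaluation trace:
tell(2) @ H0 ⇒ log+=2
tell(0) @ H0 ⇒ log+=0
H0 returns (0, (2, 0))
H1 returns [(0, (2, 0))]
H2 returns [(0, (2, 0))]
= [(0, (2, 0))]

Answer: (2, 0)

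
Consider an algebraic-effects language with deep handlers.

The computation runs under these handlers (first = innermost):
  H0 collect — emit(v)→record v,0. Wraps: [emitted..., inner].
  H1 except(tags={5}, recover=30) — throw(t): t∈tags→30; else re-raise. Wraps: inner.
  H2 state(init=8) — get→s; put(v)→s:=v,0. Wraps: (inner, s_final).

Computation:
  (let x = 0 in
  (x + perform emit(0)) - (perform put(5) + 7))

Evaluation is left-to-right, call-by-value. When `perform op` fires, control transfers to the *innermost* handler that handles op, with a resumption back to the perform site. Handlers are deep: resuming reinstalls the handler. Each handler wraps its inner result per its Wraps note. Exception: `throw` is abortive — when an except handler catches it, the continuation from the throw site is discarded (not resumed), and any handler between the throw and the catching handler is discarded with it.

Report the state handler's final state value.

Working:
emit(0) @ H0 ⇒ out+=0
put(5) @ H2 ⇒ s:=5
H0 returns [0, -7]
H1 returns [0, -7]
H2 returns ([0, -7], 5)
= ([0, -7], 5)

Answer: 5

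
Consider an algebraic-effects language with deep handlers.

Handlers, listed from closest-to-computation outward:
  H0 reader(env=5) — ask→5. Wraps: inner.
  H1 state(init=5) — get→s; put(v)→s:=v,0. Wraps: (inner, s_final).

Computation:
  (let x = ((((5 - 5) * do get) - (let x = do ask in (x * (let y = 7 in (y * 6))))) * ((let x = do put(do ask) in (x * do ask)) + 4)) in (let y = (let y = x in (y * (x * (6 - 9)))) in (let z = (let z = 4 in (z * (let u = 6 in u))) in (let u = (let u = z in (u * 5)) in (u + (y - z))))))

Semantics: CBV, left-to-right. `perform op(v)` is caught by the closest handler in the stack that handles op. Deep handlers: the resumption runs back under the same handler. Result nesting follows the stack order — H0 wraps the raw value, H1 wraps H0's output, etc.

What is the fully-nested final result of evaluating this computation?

Answer: (-2116704, 5)

Step-by-step:
get @ H1 ⇒ 5
ask @ H0 ⇒ 5
ask @ H0 ⇒ 5
put(5) @ H1 ⇒ s:=5
ask @ H0 ⇒ 5
H0 returns -2116704
H1 returns (-2116704, 5)
= (-2116704, 5)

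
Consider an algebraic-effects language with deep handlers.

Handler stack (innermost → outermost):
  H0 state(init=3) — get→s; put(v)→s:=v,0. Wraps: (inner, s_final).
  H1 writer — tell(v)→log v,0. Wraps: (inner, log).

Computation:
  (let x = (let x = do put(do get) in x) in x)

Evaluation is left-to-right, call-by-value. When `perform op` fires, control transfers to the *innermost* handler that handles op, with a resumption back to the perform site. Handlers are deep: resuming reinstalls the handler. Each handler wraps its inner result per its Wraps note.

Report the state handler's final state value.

Step-by-step:
get @ H0 ⇒ 3
put(3) @ H0 ⇒ s:=3
H0 returns (0, 3)
H1 returns ((0, 3), ())
= ((0, 3), ())

Answer: 3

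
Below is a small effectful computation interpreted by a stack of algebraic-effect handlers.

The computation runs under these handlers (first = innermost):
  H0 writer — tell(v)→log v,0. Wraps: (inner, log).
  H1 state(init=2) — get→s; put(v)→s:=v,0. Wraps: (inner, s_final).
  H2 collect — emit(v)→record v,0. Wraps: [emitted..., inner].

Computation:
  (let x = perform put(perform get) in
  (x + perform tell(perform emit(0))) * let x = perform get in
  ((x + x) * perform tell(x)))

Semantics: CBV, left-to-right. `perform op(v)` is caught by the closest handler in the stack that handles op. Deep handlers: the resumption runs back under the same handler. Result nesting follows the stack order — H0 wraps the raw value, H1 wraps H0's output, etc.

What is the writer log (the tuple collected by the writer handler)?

Working:
get @ H1 ⇒ 2
put(2) @ H1 ⇒ s:=2
emit(0) @ H2 ⇒ out+=0
tell(0) @ H0 ⇒ log+=0
get @ H1 ⇒ 2
tell(2) @ H0 ⇒ log+=2
H0 returns (0, (0, 2))
H1 returns ((0, (0, 2)), 2)
H2 returns [0, ((0, (0, 2)), 2)]
= [0, ((0, (0, 2)), 2)]

Answer: (0, 2)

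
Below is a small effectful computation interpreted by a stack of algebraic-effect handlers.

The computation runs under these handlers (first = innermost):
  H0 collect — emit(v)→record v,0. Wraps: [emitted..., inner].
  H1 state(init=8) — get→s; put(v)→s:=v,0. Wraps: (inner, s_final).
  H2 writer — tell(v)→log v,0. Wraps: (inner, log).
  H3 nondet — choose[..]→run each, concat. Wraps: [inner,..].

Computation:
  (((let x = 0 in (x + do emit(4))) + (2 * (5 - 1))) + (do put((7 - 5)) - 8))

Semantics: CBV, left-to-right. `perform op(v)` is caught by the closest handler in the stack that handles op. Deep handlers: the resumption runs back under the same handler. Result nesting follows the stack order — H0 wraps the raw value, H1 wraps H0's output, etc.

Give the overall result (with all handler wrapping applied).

Step-by-step:
emit(4) @ H0 ⇒ out+=4
put(2) @ H1 ⇒ s:=2
H0 returns [4, 0]
H1 returns ([4, 0], 2)
H2 returns (([4, 0], 2), ())
H3 returns [(([4, 0], 2), ())]
= [(([4, 0], 2), ())]

Answer: [(([4, 0], 2), ())]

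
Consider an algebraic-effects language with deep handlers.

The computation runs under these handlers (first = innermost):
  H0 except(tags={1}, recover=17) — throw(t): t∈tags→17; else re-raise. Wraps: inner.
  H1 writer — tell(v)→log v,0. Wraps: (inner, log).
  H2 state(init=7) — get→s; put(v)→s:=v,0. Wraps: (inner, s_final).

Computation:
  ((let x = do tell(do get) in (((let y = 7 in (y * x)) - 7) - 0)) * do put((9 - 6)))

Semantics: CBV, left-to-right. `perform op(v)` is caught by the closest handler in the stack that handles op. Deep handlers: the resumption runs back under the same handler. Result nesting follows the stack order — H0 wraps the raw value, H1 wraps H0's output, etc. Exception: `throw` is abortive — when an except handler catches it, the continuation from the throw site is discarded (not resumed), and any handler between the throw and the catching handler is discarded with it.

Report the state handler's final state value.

Step-by-step:
get @ H2 ⇒ 7
tell(7) @ H1 ⇒ log+=7
put(3) @ H2 ⇒ s:=3
H0 returns 0
H1 returns (0, (7))
H2 returns ((0, (7)), 3)
= ((0, (7)), 3)

Answer: 3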